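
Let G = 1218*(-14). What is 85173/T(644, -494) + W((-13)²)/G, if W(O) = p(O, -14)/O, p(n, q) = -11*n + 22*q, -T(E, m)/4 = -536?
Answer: 61363793843/1544638368 ≈ 39.727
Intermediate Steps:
T(E, m) = 2144 (T(E, m) = -4*(-536) = 2144)
G = -17052
W(O) = (-308 - 11*O)/O (W(O) = (-11*O + 22*(-14))/O = (-11*O - 308)/O = (-308 - 11*O)/O)
85173/T(644, -494) + W((-13)²)/G = 85173/2144 + (-11 - 308/((-13)²))/(-17052) = 85173*(1/2144) + (-11 - 308/169)*(-1/17052) = 85173/2144 + (-11 - 308*1/169)*(-1/17052) = 85173/2144 + (-11 - 308/169)*(-1/17052) = 85173/2144 - 2167/169*(-1/17052) = 85173/2144 + 2167/2881788 = 61363793843/1544638368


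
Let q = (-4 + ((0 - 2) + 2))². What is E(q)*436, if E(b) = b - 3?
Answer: 5668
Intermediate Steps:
q = 16 (q = (-4 + (-2 + 2))² = (-4 + 0)² = (-4)² = 16)
E(b) = -3 + b
E(q)*436 = (-3 + 16)*436 = 13*436 = 5668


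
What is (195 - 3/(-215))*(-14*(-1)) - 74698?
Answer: -15473078/215 ≈ -71968.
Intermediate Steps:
(195 - 3/(-215))*(-14*(-1)) - 74698 = (195 - 3*(-1/215))*14 - 74698 = (195 + 3/215)*14 - 74698 = (41928/215)*14 - 74698 = 586992/215 - 74698 = -15473078/215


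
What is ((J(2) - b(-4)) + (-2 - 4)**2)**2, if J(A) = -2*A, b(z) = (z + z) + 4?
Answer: 1296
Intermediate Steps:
b(z) = 4 + 2*z (b(z) = 2*z + 4 = 4 + 2*z)
((J(2) - b(-4)) + (-2 - 4)**2)**2 = ((-2*2 - (4 + 2*(-4))) + (-2 - 4)**2)**2 = ((-4 - (4 - 8)) + (-6)**2)**2 = ((-4 - 1*(-4)) + 36)**2 = ((-4 + 4) + 36)**2 = (0 + 36)**2 = 36**2 = 1296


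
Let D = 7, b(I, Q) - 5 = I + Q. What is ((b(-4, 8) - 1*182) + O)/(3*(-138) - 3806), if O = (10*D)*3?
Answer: -37/4220 ≈ -0.0087678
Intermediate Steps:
b(I, Q) = 5 + I + Q (b(I, Q) = 5 + (I + Q) = 5 + I + Q)
O = 210 (O = (10*7)*3 = 70*3 = 210)
((b(-4, 8) - 1*182) + O)/(3*(-138) - 3806) = (((5 - 4 + 8) - 1*182) + 210)/(3*(-138) - 3806) = ((9 - 182) + 210)/(-414 - 3806) = (-173 + 210)/(-4220) = 37*(-1/4220) = -37/4220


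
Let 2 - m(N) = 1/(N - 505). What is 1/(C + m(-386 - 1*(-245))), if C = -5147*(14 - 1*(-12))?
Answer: -646/86447719 ≈ -7.4727e-6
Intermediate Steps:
m(N) = 2 - 1/(-505 + N) (m(N) = 2 - 1/(N - 505) = 2 - 1/(-505 + N))
C = -133822 (C = -5147*(14 + 12) = -5147*26 = -133822)
1/(C + m(-386 - 1*(-245))) = 1/(-133822 + (-1011 + 2*(-386 - 1*(-245)))/(-505 + (-386 - 1*(-245)))) = 1/(-133822 + (-1011 + 2*(-386 + 245))/(-505 + (-386 + 245))) = 1/(-133822 + (-1011 + 2*(-141))/(-505 - 141)) = 1/(-133822 + (-1011 - 282)/(-646)) = 1/(-133822 - 1/646*(-1293)) = 1/(-133822 + 1293/646) = 1/(-86447719/646) = -646/86447719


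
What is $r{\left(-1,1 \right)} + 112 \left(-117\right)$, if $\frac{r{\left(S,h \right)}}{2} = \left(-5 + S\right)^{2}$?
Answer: $-13032$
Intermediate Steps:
$r{\left(S,h \right)} = 2 \left(-5 + S\right)^{2}$
$r{\left(-1,1 \right)} + 112 \left(-117\right) = 2 \left(-5 - 1\right)^{2} + 112 \left(-117\right) = 2 \left(-6\right)^{2} - 13104 = 2 \cdot 36 - 13104 = 72 - 13104 = -13032$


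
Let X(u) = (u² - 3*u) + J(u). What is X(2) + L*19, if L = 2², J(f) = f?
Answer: 76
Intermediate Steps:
X(u) = u² - 2*u (X(u) = (u² - 3*u) + u = u² - 2*u)
L = 4
X(2) + L*19 = 2*(-2 + 2) + 4*19 = 2*0 + 76 = 0 + 76 = 76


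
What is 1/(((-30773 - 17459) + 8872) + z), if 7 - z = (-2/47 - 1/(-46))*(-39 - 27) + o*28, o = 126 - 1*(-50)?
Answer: -1081/47869246 ≈ -2.2582e-5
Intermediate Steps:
o = 176 (o = 126 + 50 = 176)
z = -5321086/1081 (z = 7 - ((-2/47 - 1/(-46))*(-39 - 27) + 176*28) = 7 - ((-2*1/47 - 1*(-1/46))*(-66) + 4928) = 7 - ((-2/47 + 1/46)*(-66) + 4928) = 7 - (-45/2162*(-66) + 4928) = 7 - (1485/1081 + 4928) = 7 - 1*5328653/1081 = 7 - 5328653/1081 = -5321086/1081 ≈ -4922.4)
1/(((-30773 - 17459) + 8872) + z) = 1/(((-30773 - 17459) + 8872) - 5321086/1081) = 1/((-48232 + 8872) - 5321086/1081) = 1/(-39360 - 5321086/1081) = 1/(-47869246/1081) = -1081/47869246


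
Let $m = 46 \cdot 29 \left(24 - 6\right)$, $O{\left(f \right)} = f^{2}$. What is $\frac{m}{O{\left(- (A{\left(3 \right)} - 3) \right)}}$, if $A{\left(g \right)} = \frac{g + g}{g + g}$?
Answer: $6003$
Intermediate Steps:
$A{\left(g \right)} = 1$ ($A{\left(g \right)} = \frac{2 g}{2 g} = 2 g \frac{1}{2 g} = 1$)
$m = 24012$ ($m = 1334 \cdot 18 = 24012$)
$\frac{m}{O{\left(- (A{\left(3 \right)} - 3) \right)}} = \frac{24012}{\left(- (1 - 3)\right)^{2}} = \frac{24012}{\left(\left(-1\right) \left(-2\right)\right)^{2}} = \frac{24012}{2^{2}} = \frac{24012}{4} = 24012 \cdot \frac{1}{4} = 6003$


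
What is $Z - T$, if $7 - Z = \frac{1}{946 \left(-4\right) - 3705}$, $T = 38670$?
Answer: $- \frac{289547206}{7489} \approx -38663.0$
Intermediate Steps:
$Z = \frac{52424}{7489}$ ($Z = 7 - \frac{1}{946 \left(-4\right) - 3705} = 7 - \frac{1}{-3784 - 3705} = 7 - \frac{1}{-7489} = 7 - - \frac{1}{7489} = 7 + \frac{1}{7489} = \frac{52424}{7489} \approx 7.0001$)
$Z - T = \frac{52424}{7489} - 38670 = - \frac{289547206}{7489}$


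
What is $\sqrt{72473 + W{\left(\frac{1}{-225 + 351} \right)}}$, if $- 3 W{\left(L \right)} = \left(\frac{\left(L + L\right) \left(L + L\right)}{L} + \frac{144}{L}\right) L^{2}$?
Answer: $\frac{\sqrt{4566633365658}}{7938} \approx 269.21$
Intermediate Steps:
$W{\left(L \right)} = - \frac{L^{2} \left(4 L + \frac{144}{L}\right)}{3}$ ($W{\left(L \right)} = - \frac{\left(\frac{\left(L + L\right) \left(L + L\right)}{L} + \frac{144}{L}\right) L^{2}}{3} = - \frac{\left(\frac{2 L 2 L}{L} + \frac{144}{L}\right) L^{2}}{3} = - \frac{\left(\frac{4 L^{2}}{L} + \frac{144}{L}\right) L^{2}}{3} = - \frac{\left(4 L + \frac{144}{L}\right) L^{2}}{3} = - \frac{L^{2} \left(4 L + \frac{144}{L}\right)}{3}$)
$\sqrt{72473 + W{\left(\frac{1}{-225 + 351} \right)}} = \sqrt{72473 - \frac{4 \left(36 + \left(\frac{1}{-225 + 351}\right)^{2}\right)}{3 \left(-225 + 351\right)}} = \sqrt{72473 - \frac{4 \left(36 + \left(\frac{1}{126}\right)^{2}\right)}{3 \cdot 126}} = \sqrt{72473 - \frac{2 \left(36 + \left(\frac{1}{126}\right)^{2}\right)}{189}} = \sqrt{72473 - \frac{2 \left(36 + \frac{1}{15876}\right)}{189}} = \sqrt{72473 - \frac{2}{189} \cdot \frac{571537}{15876}} = \sqrt{72473 - \frac{571537}{1500282}} = \sqrt{\frac{108729365849}{1500282}} = \frac{\sqrt{4566633365658}}{7938}$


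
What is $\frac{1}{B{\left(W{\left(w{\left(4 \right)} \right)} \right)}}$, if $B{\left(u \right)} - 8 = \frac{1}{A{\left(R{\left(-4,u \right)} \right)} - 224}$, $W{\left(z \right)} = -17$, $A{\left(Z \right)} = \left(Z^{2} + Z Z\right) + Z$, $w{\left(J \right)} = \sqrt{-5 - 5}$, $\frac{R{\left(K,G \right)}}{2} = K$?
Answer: $\frac{104}{831} \approx 0.12515$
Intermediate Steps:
$R{\left(K,G \right)} = 2 K$
$w{\left(J \right)} = i \sqrt{10}$ ($w{\left(J \right)} = \sqrt{-10} = i \sqrt{10}$)
$A{\left(Z \right)} = Z + 2 Z^{2}$ ($A{\left(Z \right)} = \left(Z^{2} + Z^{2}\right) + Z = 2 Z^{2} + Z = Z + 2 Z^{2}$)
$B{\left(u \right)} = \frac{831}{104}$ ($B{\left(u \right)} = 8 + \frac{1}{2 \left(-4\right) \left(1 + 2 \cdot 2 \left(-4\right)\right) - 224} = 8 + \frac{1}{- 8 \left(1 + 2 \left(-8\right)\right) - 224} = 8 + \frac{1}{- 8 \left(1 - 16\right) - 224} = 8 + \frac{1}{\left(-8\right) \left(-15\right) - 224} = 8 + \frac{1}{120 - 224} = 8 + \frac{1}{-104} = 8 - \frac{1}{104} = \frac{831}{104}$)
$\frac{1}{B{\left(W{\left(w{\left(4 \right)} \right)} \right)}} = \frac{1}{\frac{831}{104}} = \frac{104}{831}$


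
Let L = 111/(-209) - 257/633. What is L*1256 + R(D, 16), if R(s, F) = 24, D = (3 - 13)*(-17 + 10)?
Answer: -152538728/132297 ≈ -1153.0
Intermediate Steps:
D = 70 (D = -10*(-7) = 70)
L = -123976/132297 (L = 111*(-1/209) - 257*1/633 = -111/209 - 257/633 = -123976/132297 ≈ -0.93710)
L*1256 + R(D, 16) = -123976/132297*1256 + 24 = -155713856/132297 + 24 = -152538728/132297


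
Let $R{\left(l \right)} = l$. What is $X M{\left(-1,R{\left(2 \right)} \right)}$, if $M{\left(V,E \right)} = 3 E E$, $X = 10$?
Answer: $120$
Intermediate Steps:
$M{\left(V,E \right)} = 3 E^{2}$
$X M{\left(-1,R{\left(2 \right)} \right)} = 10 \cdot 3 \cdot 2^{2} = 10 \cdot 3 \cdot 4 = 10 \cdot 12 = 120$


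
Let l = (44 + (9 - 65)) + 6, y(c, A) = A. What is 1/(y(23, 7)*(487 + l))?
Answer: 1/3367 ≈ 0.00029700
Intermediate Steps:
l = -6 (l = (44 - 56) + 6 = -12 + 6 = -6)
1/(y(23, 7)*(487 + l)) = 1/(7*(487 - 6)) = 1/(7*481) = 1/3367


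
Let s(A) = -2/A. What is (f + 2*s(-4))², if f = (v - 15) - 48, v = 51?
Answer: 121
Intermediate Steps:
f = -12 (f = (51 - 15) - 48 = 36 - 48 = -12)
(f + 2*s(-4))² = (-12 + 2*(-2/(-4)))² = (-12 + 2*(-2*(-¼)))² = (-12 + 2*(½))² = (-12 + 1)² = (-11)² = 121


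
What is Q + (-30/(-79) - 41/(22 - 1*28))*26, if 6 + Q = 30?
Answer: 50135/237 ≈ 211.54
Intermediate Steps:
Q = 24 (Q = -6 + 30 = 24)
Q + (-30/(-79) - 41/(22 - 1*28))*26 = 24 + (-30/(-79) - 41/(22 - 1*28))*26 = 24 + (-30*(-1/79) - 41/(22 - 28))*26 = 24 + (30/79 - 41/(-6))*26 = 24 + (30/79 - 41*(-⅙))*26 = 24 + (30/79 + 41/6)*26 = 24 + (3419/474)*26 = 24 + 44447/237 = 50135/237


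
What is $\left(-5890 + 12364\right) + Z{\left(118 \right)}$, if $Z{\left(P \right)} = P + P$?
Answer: $6710$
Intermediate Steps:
$Z{\left(P \right)} = 2 P$
$\left(-5890 + 12364\right) + Z{\left(118 \right)} = \left(-5890 + 12364\right) + 2 \cdot 118 = 6474 + 236 = 6710$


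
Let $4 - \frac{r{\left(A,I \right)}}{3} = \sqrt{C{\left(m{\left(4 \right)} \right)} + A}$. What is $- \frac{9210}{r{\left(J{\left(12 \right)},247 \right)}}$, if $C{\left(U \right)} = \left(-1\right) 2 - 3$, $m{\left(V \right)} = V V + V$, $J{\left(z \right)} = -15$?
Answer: $- \frac{3070}{9} - \frac{1535 i \sqrt{5}}{9} \approx -341.11 - 381.37 i$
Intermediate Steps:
$m{\left(V \right)} = V + V^{2}$ ($m{\left(V \right)} = V^{2} + V = V + V^{2}$)
$C{\left(U \right)} = -5$ ($C{\left(U \right)} = -2 - 3 = -5$)
$r{\left(A,I \right)} = 12 - 3 \sqrt{-5 + A}$
$- \frac{9210}{r{\left(J{\left(12 \right)},247 \right)}} = - \frac{9210}{12 - 3 \sqrt{-5 - 15}} = - \frac{9210}{12 - 3 \sqrt{-20}} = - \frac{9210}{12 - 3 \cdot 2 i \sqrt{5}} = - \frac{9210}{12 - 6 i \sqrt{5}}$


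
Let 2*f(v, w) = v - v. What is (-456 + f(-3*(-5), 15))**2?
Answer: 207936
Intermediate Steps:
f(v, w) = 0 (f(v, w) = (v - v)/2 = (1/2)*0 = 0)
(-456 + f(-3*(-5), 15))**2 = (-456 + 0)**2 = (-456)**2 = 207936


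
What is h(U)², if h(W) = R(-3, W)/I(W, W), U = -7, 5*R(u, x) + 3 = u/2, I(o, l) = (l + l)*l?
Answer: 81/960400 ≈ 8.4340e-5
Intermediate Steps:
I(o, l) = 2*l² (I(o, l) = (2*l)*l = 2*l²)
R(u, x) = -⅗ + u/10 (R(u, x) = -⅗ + (u/2)/5 = -⅗ + u/10)
h(W) = -9/(20*W²) (h(W) = (-⅗ + (⅒)*(-3))/((2*W²)) = (-⅗ - 3/10)*(1/(2*W²)) = -9/(20*W²))
h(U)² = (-9/20/(-7)²)² = (-9/20*1/49)² = (-9/980)² = 81/960400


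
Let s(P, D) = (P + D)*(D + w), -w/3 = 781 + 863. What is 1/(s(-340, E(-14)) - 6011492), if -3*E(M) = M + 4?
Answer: -9/39169568 ≈ -2.2977e-7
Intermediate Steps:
w = -4932 (w = -3*(781 + 863) = -3*1644 = -4932)
E(M) = -4/3 - M/3 (E(M) = -(M + 4)/3 = -(4 + M)/3 = -4/3 - M/3)
s(P, D) = (-4932 + D)*(D + P) (s(P, D) = (P + D)*(D - 4932) = (D + P)*(-4932 + D) = (-4932 + D)*(D + P))
1/(s(-340, E(-14)) - 6011492) = 1/(((-4/3 - ⅓*(-14))² - 4932*(-4/3 - ⅓*(-14)) - 4932*(-340) + (-4/3 - ⅓*(-14))*(-340)) - 6011492) = 1/(((-4/3 + 14/3)² - 4932*(-4/3 + 14/3) + 1676880 + (-4/3 + 14/3)*(-340)) - 6011492) = 1/(((10/3)² - 4932*10/3 + 1676880 + (10/3)*(-340)) - 6011492) = 1/((100/9 - 16440 + 1676880 - 3400/3) - 6011492) = 1/(14933860/9 - 6011492) = 1/(-39169568/9) = -9/39169568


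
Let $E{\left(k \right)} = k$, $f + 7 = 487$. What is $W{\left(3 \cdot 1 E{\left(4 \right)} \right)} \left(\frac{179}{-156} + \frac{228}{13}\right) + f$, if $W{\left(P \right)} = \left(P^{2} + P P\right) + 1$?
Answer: $\frac{813853}{156} \approx 5217.0$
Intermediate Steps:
$f = 480$ ($f = -7 + 487 = 480$)
$W{\left(P \right)} = 1 + 2 P^{2}$ ($W{\left(P \right)} = \left(P^{2} + P^{2}\right) + 1 = 2 P^{2} + 1 = 1 + 2 P^{2}$)
$W{\left(3 \cdot 1 E{\left(4 \right)} \right)} \left(\frac{179}{-156} + \frac{228}{13}\right) + f = \left(1 + 2 \left(3 \cdot 1 \cdot 4\right)^{2}\right) \left(\frac{179}{-156} + \frac{228}{13}\right) + 480 = \left(1 + 2 \left(3 \cdot 4\right)^{2}\right) \left(179 \left(- \frac{1}{156}\right) + 228 \cdot \frac{1}{13}\right) + 480 = \left(1 + 2 \cdot 12^{2}\right) \left(- \frac{179}{156} + \frac{228}{13}\right) + 480 = \left(1 + 2 \cdot 144\right) \frac{2557}{156} + 480 = \left(1 + 288\right) \frac{2557}{156} + 480 = 289 \cdot \frac{2557}{156} + 480 = \frac{738973}{156} + 480 = \frac{813853}{156}$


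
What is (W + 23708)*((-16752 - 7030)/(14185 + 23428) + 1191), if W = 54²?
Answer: 1192044365824/37613 ≈ 3.1692e+7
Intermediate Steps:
W = 2916
(W + 23708)*((-16752 - 7030)/(14185 + 23428) + 1191) = (2916 + 23708)*((-16752 - 7030)/(14185 + 23428) + 1191) = 26624*(-23782/37613 + 1191) = 26624*(44773301/37613) = 1192044365824/37613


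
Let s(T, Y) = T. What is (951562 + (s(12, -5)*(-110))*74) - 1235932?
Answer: -382050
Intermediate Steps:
(951562 + (s(12, -5)*(-110))*74) - 1235932 = (951562 + (12*(-110))*74) - 1235932 = (951562 - 1320*74) - 1235932 = (951562 - 97680) - 1235932 = 853882 - 1235932 = -382050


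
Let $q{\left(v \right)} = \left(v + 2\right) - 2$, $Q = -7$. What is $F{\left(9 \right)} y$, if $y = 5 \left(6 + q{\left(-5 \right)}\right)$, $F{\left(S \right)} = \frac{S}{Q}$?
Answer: $- \frac{45}{7} \approx -6.4286$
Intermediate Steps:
$q{\left(v \right)} = v$ ($q{\left(v \right)} = \left(2 + v\right) - 2 = v$)
$F{\left(S \right)} = - \frac{S}{7}$ ($F{\left(S \right)} = \frac{S}{-7} = S \left(- \frac{1}{7}\right) = - \frac{S}{7}$)
$y = 5$ ($y = 5 \left(6 - 5\right) = 5 \cdot 1 = 5$)
$F{\left(9 \right)} y = \left(- \frac{1}{7}\right) 9 \cdot 5 = \left(- \frac{9}{7}\right) 5 = - \frac{45}{7}$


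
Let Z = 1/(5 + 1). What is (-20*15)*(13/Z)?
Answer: -23400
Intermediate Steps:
Z = ⅙ (Z = 1/6 = ⅙ ≈ 0.16667)
(-20*15)*(13/Z) = (-20*15)*(13/(⅙)) = -3900*6 = -300*78 = -23400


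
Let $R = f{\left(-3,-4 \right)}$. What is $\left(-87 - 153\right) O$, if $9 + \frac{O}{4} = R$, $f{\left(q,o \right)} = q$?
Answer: $11520$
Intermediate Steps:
$R = -3$
$O = -48$ ($O = -36 + 4 \left(-3\right) = -36 - 12 = -48$)
$\left(-87 - 153\right) O = \left(-87 - 153\right) \left(-48\right) = \left(-240\right) \left(-48\right) = 11520$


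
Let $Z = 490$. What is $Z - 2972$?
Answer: $-2482$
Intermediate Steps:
$Z - 2972 = 490 - 2972 = -2482$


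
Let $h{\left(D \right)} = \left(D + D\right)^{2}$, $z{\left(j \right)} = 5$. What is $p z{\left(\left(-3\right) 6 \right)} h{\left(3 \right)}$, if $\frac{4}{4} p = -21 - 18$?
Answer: $-7020$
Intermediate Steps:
$p = -39$ ($p = -21 - 18 = -39$)
$h{\left(D \right)} = 4 D^{2}$ ($h{\left(D \right)} = \left(2 D\right)^{2} = 4 D^{2}$)
$p z{\left(\left(-3\right) 6 \right)} h{\left(3 \right)} = \left(-39\right) 5 \cdot 4 \cdot 3^{2} = - 195 \cdot 4 \cdot 9 = \left(-195\right) 36 = -7020$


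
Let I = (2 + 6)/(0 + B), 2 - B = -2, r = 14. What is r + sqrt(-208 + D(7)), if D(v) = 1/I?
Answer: 14 + I*sqrt(830)/2 ≈ 14.0 + 14.405*I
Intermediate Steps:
B = 4 (B = 2 - 1*(-2) = 2 + 2 = 4)
I = 2 (I = (2 + 6)/(0 + 4) = 8/4 = 8*(1/4) = 2)
D(v) = 1/2
r + sqrt(-208 + D(7)) = 14 + sqrt(-208 + 1/2) = 14 + sqrt(-415/2) = 14 + I*sqrt(830)/2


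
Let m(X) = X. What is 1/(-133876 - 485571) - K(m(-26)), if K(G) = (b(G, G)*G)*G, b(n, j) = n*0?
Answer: -1/619447 ≈ -1.6143e-6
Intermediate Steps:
b(n, j) = 0
K(G) = 0 (K(G) = (0*G)*G = 0*G = 0)
1/(-133876 - 485571) - K(m(-26)) = 1/(-133876 - 485571) - 1*0 = 1/(-619447) + 0 = -1/619447 + 0 = -1/619447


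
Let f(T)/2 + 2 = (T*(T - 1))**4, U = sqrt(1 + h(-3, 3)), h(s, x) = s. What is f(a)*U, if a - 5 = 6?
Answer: 292819996*I*sqrt(2) ≈ 4.1411e+8*I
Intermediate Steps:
a = 11 (a = 5 + 6 = 11)
U = I*sqrt(2) (U = sqrt(1 - 3) = sqrt(-2) = I*sqrt(2) ≈ 1.4142*I)
f(T) = -4 + 2*T**4*(-1 + T)**4 (f(T) = -4 + 2*(T*(T - 1))**4 = -4 + 2*(T*(-1 + T))**4 = -4 + 2*(T**4*(-1 + T)**4) = -4 + 2*T**4*(-1 + T)**4)
f(a)*U = (-4 + 2*11**4*(-1 + 11)**4)*(I*sqrt(2)) = (-4 + 2*14641*10**4)*(I*sqrt(2)) = (-4 + 2*14641*10000)*(I*sqrt(2)) = (-4 + 292820000)*(I*sqrt(2)) = 292819996*(I*sqrt(2)) = 292819996*I*sqrt(2)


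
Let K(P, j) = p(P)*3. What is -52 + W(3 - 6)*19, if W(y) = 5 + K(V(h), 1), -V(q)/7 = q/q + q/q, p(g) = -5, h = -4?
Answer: -242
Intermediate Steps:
V(q) = -14 (V(q) = -7*(q/q + q/q) = -7*(1 + 1) = -7*2 = -14)
K(P, j) = -15 (K(P, j) = -5*3 = -15)
W(y) = -10 (W(y) = 5 - 15 = -10)
-52 + W(3 - 6)*19 = -52 - 10*19 = -52 - 190 = -242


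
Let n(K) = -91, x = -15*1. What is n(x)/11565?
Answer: -91/11565 ≈ -0.0078686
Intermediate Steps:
x = -15
n(x)/11565 = -91/11565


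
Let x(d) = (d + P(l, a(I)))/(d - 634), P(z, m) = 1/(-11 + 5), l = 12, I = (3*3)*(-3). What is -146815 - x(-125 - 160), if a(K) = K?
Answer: -809539621/5514 ≈ -1.4682e+5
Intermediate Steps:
I = -27 (I = 9*(-3) = -27)
P(z, m) = -⅙ (P(z, m) = 1/(-6) = -⅙)
x(d) = (-⅙ + d)/(-634 + d) (x(d) = (d - ⅙)/(d - 634) = (-⅙ + d)/(-634 + d))
-146815 - x(-125 - 160) = -146815 - (-⅙ + (-125 - 160))/(-634 + (-125 - 160)) = -146815 - (-⅙ - 285)/(-634 - 285) = -146815 - (-1711)/((-919)*6) = -146815 - (-1)*(-1711)/(919*6) = -146815 - 1*1711/5514 = -146815 - 1711/5514 = -809539621/5514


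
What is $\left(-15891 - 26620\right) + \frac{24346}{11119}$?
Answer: $- \frac{472655463}{11119} \approx -42509.0$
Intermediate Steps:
$\left(-15891 - 26620\right) + \frac{24346}{11119} = -42511 + 24346 \cdot \frac{1}{11119} = -42511 + \frac{24346}{11119} = - \frac{472655463}{11119}$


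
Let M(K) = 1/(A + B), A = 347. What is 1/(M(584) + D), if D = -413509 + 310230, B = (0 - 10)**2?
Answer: -447/46165712 ≈ -9.6825e-6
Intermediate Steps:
B = 100 (B = (-10)**2 = 100)
M(K) = 1/447 (M(K) = 1/(347 + 100) = 1/447)
D = -103279
1/(M(584) + D) = 1/(1/447 - 103279) = 1/(-46165712/447) = -447/46165712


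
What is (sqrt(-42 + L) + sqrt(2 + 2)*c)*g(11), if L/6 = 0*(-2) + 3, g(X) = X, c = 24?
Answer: 528 + 22*I*sqrt(6) ≈ 528.0 + 53.889*I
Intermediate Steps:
L = 18 (L = 6*(0*(-2) + 3) = 6*(0 + 3) = 6*3 = 18)
(sqrt(-42 + L) + sqrt(2 + 2)*c)*g(11) = (sqrt(-42 + 18) + sqrt(2 + 2)*24)*11 = (sqrt(-24) + sqrt(4)*24)*11 = (2*I*sqrt(6) + 2*24)*11 = (2*I*sqrt(6) + 48)*11 = (48 + 2*I*sqrt(6))*11 = 528 + 22*I*sqrt(6)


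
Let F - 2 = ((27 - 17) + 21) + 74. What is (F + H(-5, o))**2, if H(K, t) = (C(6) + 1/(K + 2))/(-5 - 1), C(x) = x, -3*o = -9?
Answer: 3644281/324 ≈ 11248.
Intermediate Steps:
o = 3 (o = -1/3*(-9) = 3)
H(K, t) = -1 - 1/(6*(2 + K)) (H(K, t) = (6 + 1/(K + 2))/(-5 - 1) = (6 + 1/(2 + K))/(-6) = (6 + 1/(2 + K))*(-1/6) = -1 - 1/(6*(2 + K)))
F = 107 (F = 2 + (((27 - 17) + 21) + 74) = 2 + ((10 + 21) + 74) = 2 + (31 + 74) = 2 + 105 = 107)
(F + H(-5, o))**2 = (107 + (-13/6 - 1*(-5))/(2 - 5))**2 = (107 + (-13/6 + 5)/(-3))**2 = (107 - 1/3*17/6)**2 = (107 - 17/18)**2 = (1909/18)**2 = 3644281/324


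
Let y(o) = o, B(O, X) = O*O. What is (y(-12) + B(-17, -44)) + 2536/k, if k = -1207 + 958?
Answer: 66437/249 ≈ 266.82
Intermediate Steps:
B(O, X) = O²
k = -249
(y(-12) + B(-17, -44)) + 2536/k = (-12 + (-17)²) + 2536/(-249) = (-12 + 289) + 2536*(-1/249) = 277 - 2536/249 = 66437/249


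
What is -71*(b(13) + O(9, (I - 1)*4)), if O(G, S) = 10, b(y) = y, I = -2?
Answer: -1633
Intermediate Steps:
-71*(b(13) + O(9, (I - 1)*4)) = -71*(13 + 10) = -71*23 = -1633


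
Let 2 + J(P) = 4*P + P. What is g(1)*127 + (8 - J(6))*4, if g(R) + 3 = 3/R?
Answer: -80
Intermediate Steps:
g(R) = -3 + 3/R
J(P) = -2 + 5*P (J(P) = -2 + (4*P + P) = -2 + 5*P)
g(1)*127 + (8 - J(6))*4 = (-3 + 3/1)*127 + (8 - (-2 + 5*6))*4 = (-3 + 3*1)*127 + (8 - (-2 + 30))*4 = (-3 + 3)*127 + (8 - 1*28)*4 = 0*127 + (8 - 28)*4 = 0 - 20*4 = 0 - 80 = -80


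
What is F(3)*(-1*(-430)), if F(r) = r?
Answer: 1290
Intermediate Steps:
F(3)*(-1*(-430)) = 3*(-1*(-430)) = 3*430 = 1290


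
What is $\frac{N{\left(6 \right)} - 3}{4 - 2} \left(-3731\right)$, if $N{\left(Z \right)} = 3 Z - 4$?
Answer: $- \frac{41041}{2} \approx -20521.0$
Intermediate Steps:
$N{\left(Z \right)} = -4 + 3 Z$
$\frac{N{\left(6 \right)} - 3}{4 - 2} \left(-3731\right) = \frac{\left(-4 + 3 \cdot 6\right) - 3}{4 - 2} \left(-3731\right) = \frac{\left(-4 + 18\right) - 3}{2} \left(-3731\right) = \left(14 - 3\right) \frac{1}{2} \left(-3731\right) = 11 \cdot \frac{1}{2} \left(-3731\right) = \frac{11}{2} \left(-3731\right) = - \frac{41041}{2}$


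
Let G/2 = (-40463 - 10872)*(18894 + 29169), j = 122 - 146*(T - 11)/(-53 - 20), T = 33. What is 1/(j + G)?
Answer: -1/4934628044 ≈ -2.0265e-10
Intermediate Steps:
j = 166 (j = 122 - 146*(33 - 11)/(-53 - 20) = 122 - 3212/(-73) = 122 - 3212*(-1)/73 = 122 - 146*(-22/73) = 122 + 44 = 166)
G = -4934628210 (G = 2*((-40463 - 10872)*(18894 + 29169)) = 2*(-51335*48063) = 2*(-2467314105) = -4934628210)
1/(j + G) = 1/(166 - 4934628210) = 1/(-4934628044) = -1/4934628044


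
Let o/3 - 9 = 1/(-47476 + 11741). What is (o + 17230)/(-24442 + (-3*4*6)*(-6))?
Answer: -308339446/428998675 ≈ -0.71874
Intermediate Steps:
o = 964842/35735 (o = 27 + 3/(-47476 + 11741) = 27 + 3/(-35735) = 27 + 3*(-1/35735) = 27 - 3/35735 = 964842/35735 ≈ 27.000)
(o + 17230)/(-24442 + (-3*4*6)*(-6)) = (964842/35735 + 17230)/(-24442 + (-3*4*6)*(-6)) = 616678892/(35735*(-24442 - 12*6*(-6))) = 616678892/(35735*(-24442 - 72*(-6))) = 616678892/(35735*(-24442 + 432)) = (616678892/35735)/(-24010) = (616678892/35735)*(-1/24010) = -308339446/428998675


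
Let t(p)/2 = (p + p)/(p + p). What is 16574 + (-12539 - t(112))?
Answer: 4033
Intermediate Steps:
t(p) = 2 (t(p) = 2*((p + p)/(p + p)) = 2*((2*p)/((2*p))) = 2*((2*p)*(1/(2*p))) = 2*1 = 2)
16574 + (-12539 - t(112)) = 16574 + (-12539 - 1*2) = 16574 + (-12539 - 2) = 16574 - 12541 = 4033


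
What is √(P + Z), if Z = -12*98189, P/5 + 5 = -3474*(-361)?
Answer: √5092277 ≈ 2256.6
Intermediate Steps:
P = 6270545 (P = -25 + 5*(-3474*(-361)) = -25 + 5*1254114 = -25 + 6270570 = 6270545)
Z = -1178268
√(P + Z) = √(6270545 - 1178268) = √5092277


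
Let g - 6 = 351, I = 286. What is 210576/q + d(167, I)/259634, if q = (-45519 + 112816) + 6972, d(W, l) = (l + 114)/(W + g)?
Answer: 3581064855002/1263020619263 ≈ 2.8353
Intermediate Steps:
g = 357 (g = 6 + 351 = 357)
d(W, l) = (114 + l)/(357 + W) (d(W, l) = (l + 114)/(W + 357) = (114 + l)/(357 + W))
q = 74269 (q = 67297 + 6972 = 74269)
210576/q + d(167, I)/259634 = 210576/74269 + ((114 + 286)/(357 + 167))/259634 = 210576*(1/74269) + (400/524)*(1/259634) = 210576/74269 + ((1/524)*400)*(1/259634) = 210576/74269 + (100/131)*(1/259634) = 210576/74269 + 50/17006027 = 3581064855002/1263020619263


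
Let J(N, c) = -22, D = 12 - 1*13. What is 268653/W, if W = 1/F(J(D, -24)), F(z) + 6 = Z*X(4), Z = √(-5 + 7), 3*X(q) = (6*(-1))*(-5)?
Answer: -1611918 + 2686530*√2 ≈ 2.1874e+6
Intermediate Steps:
X(q) = 10 (X(q) = ((6*(-1))*(-5))/3 = (-6*(-5))/3 = (⅓)*30 = 10)
D = -1 (D = 12 - 13 = -1)
Z = √2 ≈ 1.4142
F(z) = -6 + 10*√2 (F(z) = -6 + √2*10 = -6 + 10*√2)
W = 1/(-6 + 10*√2) ≈ 0.12282
268653/W = 268653/(3/82 + 5*√2/82)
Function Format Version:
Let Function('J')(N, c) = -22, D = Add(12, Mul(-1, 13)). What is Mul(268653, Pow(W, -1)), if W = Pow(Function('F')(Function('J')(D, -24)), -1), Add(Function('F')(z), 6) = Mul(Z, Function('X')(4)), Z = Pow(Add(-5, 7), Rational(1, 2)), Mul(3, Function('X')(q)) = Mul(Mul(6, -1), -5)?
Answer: Add(-1611918, Mul(2686530, Pow(2, Rational(1, 2)))) ≈ 2.1874e+6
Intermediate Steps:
Function('X')(q) = 10 (Function('X')(q) = Mul(Rational(1, 3), Mul(Mul(6, -1), -5)) = Mul(Rational(1, 3), Mul(-6, -5)) = Mul(Rational(1, 3), 30) = 10)
D = -1 (D = Add(12, -13) = -1)
Z = Pow(2, Rational(1, 2)) ≈ 1.4142
Function('F')(z) = Add(-6, Mul(10, Pow(2, Rational(1, 2)))) (Function('F')(z) = Add(-6, Mul(Pow(2, Rational(1, 2)), 10)) = Add(-6, Mul(10, Pow(2, Rational(1, 2)))))
W = Pow(Add(-6, Mul(10, Pow(2, Rational(1, 2)))), -1) ≈ 0.12282
Mul(268653, Pow(W, -1)) = Mul(268653, Pow(Add(Rational(3, 82), Mul(Rational(5, 82), Pow(2, Rational(1, 2)))), -1))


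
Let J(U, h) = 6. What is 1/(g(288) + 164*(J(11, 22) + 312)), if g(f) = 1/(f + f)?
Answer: 576/30039553 ≈ 1.9175e-5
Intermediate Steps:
g(f) = 1/(2*f)
1/(g(288) + 164*(J(11, 22) + 312)) = 1/((½)/288 + 164*(6 + 312)) = 1/((½)*(1/288) + 164*318) = 1/(1/576 + 52152) = 1/(30039553/576) = 576/30039553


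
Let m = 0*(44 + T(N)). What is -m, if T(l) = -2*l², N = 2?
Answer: 0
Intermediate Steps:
m = 0 (m = 0*(44 - 2*2²) = 0*(44 - 2*4) = 0*(44 - 8) = 0*36 = 0)
-m = -1*0 = 0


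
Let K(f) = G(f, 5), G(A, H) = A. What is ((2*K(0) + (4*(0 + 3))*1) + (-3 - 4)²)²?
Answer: 3721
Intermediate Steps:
K(f) = f
((2*K(0) + (4*(0 + 3))*1) + (-3 - 4)²)² = ((2*0 + (4*(0 + 3))*1) + (-3 - 4)²)² = ((0 + (4*3)*1) + (-7)²)² = ((0 + 12*1) + 49)² = ((0 + 12) + 49)² = (12 + 49)² = 61² = 3721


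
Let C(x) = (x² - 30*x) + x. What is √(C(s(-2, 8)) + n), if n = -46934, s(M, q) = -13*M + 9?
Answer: 2*I*√11681 ≈ 216.16*I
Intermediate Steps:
s(M, q) = 9 - 13*M
C(x) = x² - 29*x
√(C(s(-2, 8)) + n) = √((9 - 13*(-2))*(-29 + (9 - 13*(-2))) - 46934) = √((9 + 26)*(-29 + (9 + 26)) - 46934) = √(35*(-29 + 35) - 46934) = √(35*6 - 46934) = √(210 - 46934) = √(-46724) = 2*I*√11681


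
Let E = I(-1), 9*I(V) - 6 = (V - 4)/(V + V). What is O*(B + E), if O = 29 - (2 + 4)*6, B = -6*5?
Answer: 3661/18 ≈ 203.39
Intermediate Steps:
B = -30
I(V) = ⅔ + (-4 + V)/(18*V) (I(V) = ⅔ + ((V - 4)/(V + V))/9 = ⅔ + ((-4 + V)/((2*V)))/9 = ⅔ + ((-4 + V)*(1/(2*V)))/9 = ⅔ + ((-4 + V)/(2*V))/9 = ⅔ + (-4 + V)/(18*V))
E = 17/18 (E = (1/18)*(-4 + 13*(-1))/(-1) = (1/18)*(-1)*(-4 - 13) = (1/18)*(-1)*(-17) = 17/18 ≈ 0.94444)
O = -7 (O = 29 - 6*6 = 29 - 1*36 = 29 - 36 = -7)
O*(B + E) = -7*(-30 + 17/18) = -7*(-523/18) = 3661/18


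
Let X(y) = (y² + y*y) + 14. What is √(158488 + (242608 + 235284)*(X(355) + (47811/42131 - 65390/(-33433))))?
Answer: 22*√493804849322969887563098053/1408565723 ≈ 3.4708e+5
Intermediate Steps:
X(y) = 14 + 2*y² (X(y) = (y² + y²) + 14 = 2*y² + 14 = 14 + 2*y²)
√(158488 + (242608 + 235284)*(X(355) + (47811/42131 - 65390/(-33433)))) = √(158488 + (242608 + 235284)*((14 + 2*355²) + (47811/42131 - 65390/(-33433)))) = √(158488 + 477892*((14 + 2*126025) + (47811*(1/42131) - 65390*(-1/33433)))) = √(158488 + 477892*((14 + 252050) + (47811/42131 + 65390/33433))) = √(158488 + 477892*(252064 + 4353411253/1408565723)) = √(158488 + 477892*(355053063813525/1408565723)) = √(158488 + 169677018771973089300/1408565723) = √(169677242012737396124/1408565723) = 22*√493804849322969887563098053/1408565723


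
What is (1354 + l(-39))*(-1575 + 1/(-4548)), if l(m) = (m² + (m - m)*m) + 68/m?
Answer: -802675608757/177372 ≈ -4.5254e+6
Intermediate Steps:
l(m) = m² + 68/m (l(m) = (m² + 0*m) + 68/m = (m² + 0) + 68/m = m² + 68/m)
(1354 + l(-39))*(-1575 + 1/(-4548)) = (1354 + (68 + (-39)³)/(-39))*(-1575 + 1/(-4548)) = (1354 - (68 - 59319)/39)*(-1575 - 1/4548) = (1354 - 1/39*(-59251))*(-7163101/4548) = (1354 + 59251/39)*(-7163101/4548) = (112057/39)*(-7163101/4548) = -802675608757/177372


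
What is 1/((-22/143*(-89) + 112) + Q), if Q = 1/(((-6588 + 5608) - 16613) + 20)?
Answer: 228449/28714269 ≈ 0.0079559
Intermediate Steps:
Q = -1/17573 (Q = 1/((-980 - 16613) + 20) = 1/(-17593 + 20) = 1/(-17573) = -1/17573 ≈ -5.6905e-5)
1/((-22/143*(-89) + 112) + Q) = 1/((-22/143*(-89) + 112) - 1/17573) = 1/((-22*1/143*(-89) + 112) - 1/17573) = 1/((-2/13*(-89) + 112) - 1/17573) = 1/((178/13 + 112) - 1/17573) = 1/(1634/13 - 1/17573) = 1/(28714269/228449) = 228449/28714269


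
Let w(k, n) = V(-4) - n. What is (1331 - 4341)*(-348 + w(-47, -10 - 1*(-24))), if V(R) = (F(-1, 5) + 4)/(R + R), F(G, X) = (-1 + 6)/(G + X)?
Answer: 17465525/16 ≈ 1.0916e+6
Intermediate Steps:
F(G, X) = 5/(G + X)
V(R) = 21/(8*R) (V(R) = (5/(-1 + 5) + 4)/(R + R) = (5/4 + 4)/((2*R)) = (5*(1/4) + 4)*(1/(2*R)) = (5/4 + 4)*(1/(2*R)) = 21*(1/(2*R))/4 = 21/(8*R))
w(k, n) = -21/32 - n (w(k, n) = (21/8)/(-4) - n = (21/8)*(-1/4) - n = -21/32 - n)
(1331 - 4341)*(-348 + w(-47, -10 - 1*(-24))) = (1331 - 4341)*(-348 + (-21/32 - (-10 - 1*(-24)))) = -3010*(-348 + (-21/32 - (-10 + 24))) = -3010*(-348 + (-21/32 - 1*14)) = -3010*(-348 + (-21/32 - 14)) = -3010*(-348 - 469/32) = -3010*(-11605/32) = 17465525/16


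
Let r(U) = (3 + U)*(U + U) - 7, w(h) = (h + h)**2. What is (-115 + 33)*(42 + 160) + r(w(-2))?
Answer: -15963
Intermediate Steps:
w(h) = 4*h**2 (w(h) = (2*h)**2 = 4*h**2)
r(U) = -7 + 2*U*(3 + U) (r(U) = (3 + U)*(2*U) - 7 = 2*U*(3 + U) - 7 = -7 + 2*U*(3 + U))
(-115 + 33)*(42 + 160) + r(w(-2)) = (-115 + 33)*(42 + 160) + (-7 + 2*(4*(-2)**2)**2 + 6*(4*(-2)**2)) = -82*202 + (-7 + 2*(4*4)**2 + 6*(4*4)) = -16564 + (-7 + 2*16**2 + 6*16) = -16564 + (-7 + 2*256 + 96) = -16564 + (-7 + 512 + 96) = -16564 + 601 = -15963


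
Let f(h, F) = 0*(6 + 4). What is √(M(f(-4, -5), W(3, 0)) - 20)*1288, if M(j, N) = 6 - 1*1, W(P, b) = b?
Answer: 1288*I*√15 ≈ 4988.4*I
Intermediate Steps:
f(h, F) = 0 (f(h, F) = 0*10 = 0)
M(j, N) = 5 (M(j, N) = 6 - 1 = 5)
√(M(f(-4, -5), W(3, 0)) - 20)*1288 = √(5 - 20)*1288 = √(-15)*1288 = (I*√15)*1288 = 1288*I*√15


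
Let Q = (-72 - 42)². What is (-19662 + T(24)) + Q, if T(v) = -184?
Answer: -6850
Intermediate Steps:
Q = 12996 (Q = (-114)² = 12996)
(-19662 + T(24)) + Q = (-19662 - 184) + 12996 = -19846 + 12996 = -6850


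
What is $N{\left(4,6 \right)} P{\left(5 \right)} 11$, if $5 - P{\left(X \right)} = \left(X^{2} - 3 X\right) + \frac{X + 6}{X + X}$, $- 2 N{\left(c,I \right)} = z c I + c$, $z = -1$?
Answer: $-671$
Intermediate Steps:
$N{\left(c,I \right)} = - \frac{c}{2} + \frac{I c}{2}$ ($N{\left(c,I \right)} = - \frac{- c I + c}{2} = - \frac{- I c + c}{2} = - \frac{c - I c}{2} = - \frac{c}{2} + \frac{I c}{2}$)
$P{\left(X \right)} = 5 - X^{2} + 3 X - \frac{6 + X}{2 X}$ ($P{\left(X \right)} = 5 - \left(\left(X^{2} - 3 X\right) + \frac{X + 6}{X + X}\right) = 5 - \left(\left(X^{2} - 3 X\right) + \frac{6 + X}{2 X}\right) = 5 - \left(X^{2} - 3 X + \frac{6 + X}{2 X}\right) = 5 - X^{2} + 3 X - \frac{6 + X}{2 X}$)
$N{\left(4,6 \right)} P{\left(5 \right)} 11 = \frac{1}{2} \cdot 4 \left(-1 + 6\right) \left(\frac{9}{2} - 5^{2} - \frac{3}{5} + 3 \cdot 5\right) 11 = \frac{1}{2} \cdot 4 \cdot 5 \left(\frac{9}{2} - 25 - \frac{3}{5} + 15\right) 11 = 10 \left(\frac{9}{2} - 25 - \frac{3}{5} + 15\right) 11 = 10 \left(- \frac{61}{10}\right) 11 = \left(-61\right) 11 = -671$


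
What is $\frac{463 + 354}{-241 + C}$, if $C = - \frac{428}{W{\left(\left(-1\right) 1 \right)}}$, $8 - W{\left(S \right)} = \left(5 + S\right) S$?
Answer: $- \frac{2451}{830} \approx -2.953$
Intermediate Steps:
$W{\left(S \right)} = 8 - S \left(5 + S\right)$ ($W{\left(S \right)} = 8 - \left(5 + S\right) S = 8 - S \left(5 + S\right)$)
$C = - \frac{107}{3}$ ($C = - \frac{428}{8 - \left(\left(-1\right) 1\right)^{2} - 5 \left(\left(-1\right) 1\right)} = - \frac{428}{8 - \left(-1\right)^{2} - -5} = - \frac{428}{8 - 1 + 5} = - \frac{428}{12} = \left(-428\right) \frac{1}{12} = - \frac{107}{3} \approx -35.667$)
$\frac{463 + 354}{-241 + C} = \frac{463 + 354}{-241 - \frac{107}{3}} = \frac{817}{- \frac{830}{3}} = 817 \left(- \frac{3}{830}\right) = - \frac{2451}{830}$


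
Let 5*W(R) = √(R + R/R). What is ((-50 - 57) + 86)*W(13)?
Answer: -21*√14/5 ≈ -15.715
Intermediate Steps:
W(R) = √(1 + R)/5 (W(R) = √(R + R/R)/5 = √(R + 1)/5 = √(1 + R)/5)
((-50 - 57) + 86)*W(13) = ((-50 - 57) + 86)*(√(1 + 13)/5) = (-107 + 86)*(√14/5) = -21*√14/5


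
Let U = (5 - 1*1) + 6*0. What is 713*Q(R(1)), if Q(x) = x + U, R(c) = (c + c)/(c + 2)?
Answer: 9982/3 ≈ 3327.3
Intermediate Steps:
R(c) = 2*c/(2 + c) (R(c) = (2*c)/(2 + c) = 2*c/(2 + c))
U = 4 (U = (5 - 1) + 0 = 4 + 0 = 4)
Q(x) = 4 + x (Q(x) = x + 4 = 4 + x)
713*Q(R(1)) = 713*(4 + 2*1/(2 + 1)) = 713*(4 + 2*1/3) = 713*(4 + 2*1*(⅓)) = 713*(4 + ⅔) = 713*(14/3) = 9982/3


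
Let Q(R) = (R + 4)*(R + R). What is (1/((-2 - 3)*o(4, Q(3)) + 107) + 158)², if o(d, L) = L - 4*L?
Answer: 13559903809/543169 ≈ 24964.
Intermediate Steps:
Q(R) = 2*R*(4 + R) (Q(R) = (4 + R)*(2*R) = 2*R*(4 + R))
o(d, L) = -3*L
(1/((-2 - 3)*o(4, Q(3)) + 107) + 158)² = (1/((-2 - 3)*(-6*3*(4 + 3)) + 107) + 158)² = (1/(-(-15)*2*3*7 + 107) + 158)² = (1/(-(-15)*42 + 107) + 158)² = (1/(-5*(-126) + 107) + 158)² = (1/(630 + 107) + 158)² = (1/737 + 158)² = (116447/737)² = 13559903809/543169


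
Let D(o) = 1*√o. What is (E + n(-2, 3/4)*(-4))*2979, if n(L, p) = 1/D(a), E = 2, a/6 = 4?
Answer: 5958 - 993*√6 ≈ 3525.7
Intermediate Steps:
a = 24 (a = 6*4 = 24)
D(o) = √o
n(L, p) = √6/12 (n(L, p) = 1/(√24) = 1/(2*√6) = √6/12)
(E + n(-2, 3/4)*(-4))*2979 = (2 + (√6/12)*(-4))*2979 = (2 - √6/3)*2979 = 5958 - 993*√6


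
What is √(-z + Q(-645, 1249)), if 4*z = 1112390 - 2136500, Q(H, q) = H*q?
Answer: I*√2198310/2 ≈ 741.33*I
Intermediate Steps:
z = -512055/2 (z = (1112390 - 2136500)/4 = (¼)*(-1024110) = -512055/2 ≈ -2.5603e+5)
√(-z + Q(-645, 1249)) = √(-1*(-512055/2) - 645*1249) = √(512055/2 - 805605) = √(-1099155/2) = I*√2198310/2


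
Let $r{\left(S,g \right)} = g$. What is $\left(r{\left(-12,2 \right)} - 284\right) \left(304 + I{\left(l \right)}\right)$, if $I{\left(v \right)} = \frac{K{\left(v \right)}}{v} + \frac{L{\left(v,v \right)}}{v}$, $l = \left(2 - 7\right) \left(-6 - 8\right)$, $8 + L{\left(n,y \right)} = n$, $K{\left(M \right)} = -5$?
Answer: $- \frac{3008517}{35} \approx -85958.0$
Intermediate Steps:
$L{\left(n,y \right)} = -8 + n$
$l = 70$ ($l = \left(-5\right) \left(-14\right) = 70$)
$I{\left(v \right)} = - \frac{5}{v} + \frac{-8 + v}{v}$
$\left(r{\left(-12,2 \right)} - 284\right) \left(304 + I{\left(l \right)}\right) = \left(2 - 284\right) \left(304 + \frac{-13 + 70}{70}\right) = - 282 \left(304 + \frac{1}{70} \cdot 57\right) = - 282 \left(304 + \frac{57}{70}\right) = \left(-282\right) \frac{21337}{70} = - \frac{3008517}{35}$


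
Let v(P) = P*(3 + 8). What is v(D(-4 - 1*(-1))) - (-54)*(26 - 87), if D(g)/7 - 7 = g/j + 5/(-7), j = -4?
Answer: -11009/4 ≈ -2752.3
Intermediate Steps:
D(g) = 44 - 7*g/4 (D(g) = 49 + 7*(g/(-4) + 5/(-7)) = 49 + 7*(g*(-¼) + 5*(-⅐)) = 49 + 7*(-g/4 - 5/7) = 49 + 7*(-5/7 - g/4) = 49 + (-5 - 7*g/4) = 44 - 7*g/4)
v(P) = 11*P (v(P) = P*11 = 11*P)
v(D(-4 - 1*(-1))) - (-54)*(26 - 87) = 11*(44 - 7*(-4 - 1*(-1))/4) - (-54)*(26 - 87) = 11*(44 - 7*(-4 + 1)/4) - (-54)*(-61) = 11*(44 - 7/4*(-3)) - 1*3294 = 11*(44 + 21/4) - 3294 = 11*(197/4) - 3294 = 2167/4 - 3294 = -11009/4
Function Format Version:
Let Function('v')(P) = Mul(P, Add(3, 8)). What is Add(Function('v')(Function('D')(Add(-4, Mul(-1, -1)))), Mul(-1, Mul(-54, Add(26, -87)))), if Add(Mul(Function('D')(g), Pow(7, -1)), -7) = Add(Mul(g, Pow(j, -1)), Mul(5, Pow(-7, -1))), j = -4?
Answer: Rational(-11009, 4) ≈ -2752.3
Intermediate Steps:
Function('D')(g) = Add(44, Mul(Rational(-7, 4), g)) (Function('D')(g) = Add(49, Mul(7, Add(Mul(g, Pow(-4, -1)), Mul(5, Pow(-7, -1))))) = Add(49, Mul(7, Add(Mul(g, Rational(-1, 4)), Mul(5, Rational(-1, 7))))) = Add(49, Mul(7, Add(Mul(Rational(-1, 4), g), Rational(-5, 7)))) = Add(49, Mul(7, Add(Rational(-5, 7), Mul(Rational(-1, 4), g)))) = Add(49, Add(-5, Mul(Rational(-7, 4), g))) = Add(44, Mul(Rational(-7, 4), g)))
Function('v')(P) = Mul(11, P) (Function('v')(P) = Mul(P, 11) = Mul(11, P))
Add(Function('v')(Function('D')(Add(-4, Mul(-1, -1)))), Mul(-1, Mul(-54, Add(26, -87)))) = Add(Mul(11, Add(44, Mul(Rational(-7, 4), Add(-4, Mul(-1, -1))))), Mul(-1, Mul(-54, Add(26, -87)))) = Add(Mul(11, Add(44, Mul(Rational(-7, 4), Add(-4, 1)))), Mul(-1, Mul(-54, -61))) = Add(Mul(11, Add(44, Mul(Rational(-7, 4), -3))), Mul(-1, 3294)) = Add(Mul(11, Add(44, Rational(21, 4))), -3294) = Add(Mul(11, Rational(197, 4)), -3294) = Add(Rational(2167, 4), -3294) = Rational(-11009, 4)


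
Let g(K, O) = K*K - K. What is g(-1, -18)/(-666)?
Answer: -1/333 ≈ -0.0030030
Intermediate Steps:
g(K, O) = K**2 - K
g(-1, -18)/(-666) = -(-1 - 1)/(-666) = -1*(-2)*(-1/666) = 2*(-1/666) = -1/333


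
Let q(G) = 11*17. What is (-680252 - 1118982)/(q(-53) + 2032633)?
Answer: -899617/1016410 ≈ -0.88509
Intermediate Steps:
q(G) = 187
(-680252 - 1118982)/(q(-53) + 2032633) = (-680252 - 1118982)/(187 + 2032633) = -1799234/2032820 = -1799234*1/2032820 = -899617/1016410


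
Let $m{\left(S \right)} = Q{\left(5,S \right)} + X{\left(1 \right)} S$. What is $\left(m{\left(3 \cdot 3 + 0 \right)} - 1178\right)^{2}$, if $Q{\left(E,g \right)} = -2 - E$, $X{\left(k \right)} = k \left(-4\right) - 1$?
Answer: $1512900$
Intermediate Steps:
$X{\left(k \right)} = -1 - 4 k$ ($X{\left(k \right)} = - 4 k - 1 = -1 - 4 k$)
$m{\left(S \right)} = -7 - 5 S$ ($m{\left(S \right)} = \left(-2 - 5\right) + \left(-1 - 4\right) S = -7 - 5 S$)
$\left(m{\left(3 \cdot 3 + 0 \right)} - 1178\right)^{2} = \left(\left(-7 - 5 \left(3 \cdot 3 + 0\right)\right) - 1178\right)^{2} = \left(\left(-7 - 5 \left(9 + 0\right)\right) - 1178\right)^{2} = \left(\left(-7 - 45\right) - 1178\right)^{2} = \left(-52 - 1178\right)^{2} = \left(-1230\right)^{2} = 1512900$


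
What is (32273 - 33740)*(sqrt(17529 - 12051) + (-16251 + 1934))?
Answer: 21003039 - 1467*sqrt(5478) ≈ 2.0894e+7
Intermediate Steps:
(32273 - 33740)*(sqrt(17529 - 12051) + (-16251 + 1934)) = -1467*(sqrt(5478) - 14317) = -1467*(-14317 + sqrt(5478)) = 21003039 - 1467*sqrt(5478)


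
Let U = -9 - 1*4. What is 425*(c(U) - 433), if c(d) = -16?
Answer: -190825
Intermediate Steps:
U = -13 (U = -9 - 4 = -13)
425*(c(U) - 433) = 425*(-16 - 433) = 425*(-449) = -190825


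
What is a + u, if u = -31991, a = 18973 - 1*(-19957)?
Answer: 6939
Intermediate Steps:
a = 38930 (a = 18973 + 19957 = 38930)
a + u = 38930 - 31991 = 6939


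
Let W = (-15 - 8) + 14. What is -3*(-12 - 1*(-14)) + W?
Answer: -15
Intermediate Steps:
W = -9 (W = -23 + 14 = -9)
-3*(-12 - 1*(-14)) + W = -3*(-12 - 1*(-14)) - 9 = -3*(-12 + 14) - 9 = -3*2 - 9 = -6 - 9 = -15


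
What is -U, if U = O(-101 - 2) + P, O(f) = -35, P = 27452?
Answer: -27417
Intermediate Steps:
U = 27417 (U = -35 + 27452 = 27417)
-U = -1*27417 = -27417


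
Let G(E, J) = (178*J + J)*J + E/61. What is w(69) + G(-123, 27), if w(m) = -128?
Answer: 7952020/61 ≈ 1.3036e+5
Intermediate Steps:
G(E, J) = 179*J**2 + E/61 (G(E, J) = (179*J)*J + E/61 = 179*J**2 + E/61)
w(69) + G(-123, 27) = -128 + (179*27**2 + (1/61)*(-123)) = -128 + (179*729 - 123/61) = -128 + (130491 - 123/61) = -128 + 7959828/61 = 7952020/61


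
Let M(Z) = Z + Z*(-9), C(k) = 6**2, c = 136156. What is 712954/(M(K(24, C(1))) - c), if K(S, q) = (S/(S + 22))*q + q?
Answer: -8198971/1570834 ≈ -5.2195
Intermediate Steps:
C(k) = 36
K(S, q) = q + S*q/(22 + S) (K(S, q) = (S/(22 + S))*q + q = S*q/(22 + S) + q = q + S*q/(22 + S))
M(Z) = -8*Z (M(Z) = Z - 9*Z = -8*Z)
712954/(M(K(24, C(1))) - c) = 712954/(-16*36*(11 + 24)/(22 + 24) - 1*136156) = 712954/(-16*36*35/46 - 136156) = 712954/(-8*1260/23 - 136156) = 712954/(-10080/23 - 136156) = 712954/(-3141668/23) = 712954*(-23/3141668) = -8198971/1570834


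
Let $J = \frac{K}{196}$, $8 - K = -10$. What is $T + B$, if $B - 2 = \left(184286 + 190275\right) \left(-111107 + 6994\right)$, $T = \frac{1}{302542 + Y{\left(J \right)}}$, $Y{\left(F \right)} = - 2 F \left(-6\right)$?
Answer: $- \frac{578110493013851243}{14824612} \approx -3.8997 \cdot 10^{10}$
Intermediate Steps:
$K = 18$ ($K = 8 - -10 = 8 + 10 = 18$)
$J = \frac{9}{98}$ ($J = \frac{18}{196} = 18 \cdot \frac{1}{196} = \frac{9}{98} \approx 0.091837$)
$Y{\left(F \right)} = 12 F$
$T = \frac{49}{14824612}$ ($T = \frac{1}{302542 + 12 \cdot \frac{9}{98}} = \frac{1}{302542 + \frac{54}{49}} = \frac{1}{\frac{14824612}{49}} = \frac{49}{14824612} \approx 3.3053 \cdot 10^{-6}$)
$B = -38996669391$ ($B = 2 + \left(184286 + 190275\right) \left(-111107 + 6994\right) = 2 + 374561 \left(-104113\right) = 2 - 38996669393 = -38996669391$)
$T + B = \frac{49}{14824612} - 38996669391 = - \frac{578110493013851243}{14824612}$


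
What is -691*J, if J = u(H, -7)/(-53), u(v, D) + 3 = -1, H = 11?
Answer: -2764/53 ≈ -52.151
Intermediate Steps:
u(v, D) = -4 (u(v, D) = -3 - 1 = -4)
J = 4/53 (J = -4/(-53) = -4*(-1/53) = 4/53 ≈ 0.075472)
-691*J = -691*4/53 = -2764/53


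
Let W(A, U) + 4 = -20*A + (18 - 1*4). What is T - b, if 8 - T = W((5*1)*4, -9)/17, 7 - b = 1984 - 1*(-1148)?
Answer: 53651/17 ≈ 3155.9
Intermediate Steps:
b = -3125 (b = 7 - (1984 - 1*(-1148)) = 7 - (1984 + 1148) = 7 - 1*3132 = 7 - 3132 = -3125)
W(A, U) = 10 - 20*A (W(A, U) = -4 + (-20*A + (18 - 1*4)) = -4 + (-20*A + (18 - 4)) = -4 + (-20*A + 14) = -4 + (14 - 20*A) = 10 - 20*A)
T = 526/17 (T = 8 - (10 - 20*5*1*4)/17 = 8 - (10 - 100*4)/17 = 8 - (10 - 20*20)/17 = 8 - (10 - 400)/17 = 8 - (-390)/17 = 8 - 1*(-390/17) = 8 + 390/17 = 526/17 ≈ 30.941)
T - b = 526/17 - 1*(-3125) = 526/17 + 3125 = 53651/17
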